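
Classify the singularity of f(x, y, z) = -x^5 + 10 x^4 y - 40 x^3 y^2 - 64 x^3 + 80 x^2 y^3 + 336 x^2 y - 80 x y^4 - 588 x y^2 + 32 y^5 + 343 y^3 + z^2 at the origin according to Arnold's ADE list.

E8

The Hessian of f at 0 has rank 1. Corank 2; j^3 = -(4*x - 7*y)^3 is a perfect cube, so E-series; the 5-jet and mu = 8 give E_8.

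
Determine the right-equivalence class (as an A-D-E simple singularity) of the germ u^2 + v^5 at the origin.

A_{4}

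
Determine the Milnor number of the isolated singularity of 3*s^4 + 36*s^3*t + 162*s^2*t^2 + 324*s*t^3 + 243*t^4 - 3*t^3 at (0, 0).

6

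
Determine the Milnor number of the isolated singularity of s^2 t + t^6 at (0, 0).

7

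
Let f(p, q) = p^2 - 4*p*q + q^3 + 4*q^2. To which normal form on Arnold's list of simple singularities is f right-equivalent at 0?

The Hessian of f at 0 has rank 1. Corank 1: A-series; mu = 2 gives A_2.

A2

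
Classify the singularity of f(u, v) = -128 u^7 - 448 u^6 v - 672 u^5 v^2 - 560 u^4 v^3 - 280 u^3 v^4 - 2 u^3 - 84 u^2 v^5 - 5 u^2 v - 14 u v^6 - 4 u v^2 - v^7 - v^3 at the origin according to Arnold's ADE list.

D_{8}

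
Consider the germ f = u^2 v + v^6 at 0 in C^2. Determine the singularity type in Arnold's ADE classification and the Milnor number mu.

The Hessian of f at 0 has rank 0. Corank 2; j^3 = u^2*v has shape L^2 M (L != M), so D-series; mu = 7 gives D_7.

Type D_{7}, Milnor number mu = 7.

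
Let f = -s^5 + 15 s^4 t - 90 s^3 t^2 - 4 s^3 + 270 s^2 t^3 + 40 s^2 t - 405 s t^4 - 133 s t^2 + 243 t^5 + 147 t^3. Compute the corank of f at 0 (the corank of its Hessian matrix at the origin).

2

Hessian at 0 has rank 0.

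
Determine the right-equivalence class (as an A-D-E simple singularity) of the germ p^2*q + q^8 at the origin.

The Hessian of f at 0 is [[0, 0], [0, 0]] with rank 0, so corank 2. A Groebner basis of the Jacobian ideal J(f) in C{p,q} is {p^2/8 + q^7, p^3, p*q}; counting standard monomials gives mu = 9. Corank 2; j^3 = p^2*q has shape L^2 M (L != M), so D-series; mu = 9 gives D_9.

D9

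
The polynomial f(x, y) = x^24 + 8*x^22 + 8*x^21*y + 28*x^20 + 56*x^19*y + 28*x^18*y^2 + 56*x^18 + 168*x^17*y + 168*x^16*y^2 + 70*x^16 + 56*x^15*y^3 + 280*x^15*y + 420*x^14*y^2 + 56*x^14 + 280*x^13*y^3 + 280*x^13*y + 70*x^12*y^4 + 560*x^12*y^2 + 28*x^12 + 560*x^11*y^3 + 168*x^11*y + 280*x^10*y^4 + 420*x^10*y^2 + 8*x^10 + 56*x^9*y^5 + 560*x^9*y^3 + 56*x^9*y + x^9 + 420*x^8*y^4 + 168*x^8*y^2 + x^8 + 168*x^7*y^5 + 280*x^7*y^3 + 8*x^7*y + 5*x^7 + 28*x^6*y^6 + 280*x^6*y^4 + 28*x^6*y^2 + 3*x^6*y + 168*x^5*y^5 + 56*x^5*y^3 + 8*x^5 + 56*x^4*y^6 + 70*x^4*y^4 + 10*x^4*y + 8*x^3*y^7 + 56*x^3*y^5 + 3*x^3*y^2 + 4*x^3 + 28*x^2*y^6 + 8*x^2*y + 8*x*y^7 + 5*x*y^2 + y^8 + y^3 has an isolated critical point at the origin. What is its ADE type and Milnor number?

Type D_9, Milnor number mu = 9.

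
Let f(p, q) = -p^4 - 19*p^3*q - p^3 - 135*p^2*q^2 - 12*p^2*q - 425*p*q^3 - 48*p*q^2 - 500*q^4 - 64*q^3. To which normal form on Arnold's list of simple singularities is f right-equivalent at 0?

E7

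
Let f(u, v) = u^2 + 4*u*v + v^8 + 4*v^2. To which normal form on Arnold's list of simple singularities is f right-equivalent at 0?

A_{7}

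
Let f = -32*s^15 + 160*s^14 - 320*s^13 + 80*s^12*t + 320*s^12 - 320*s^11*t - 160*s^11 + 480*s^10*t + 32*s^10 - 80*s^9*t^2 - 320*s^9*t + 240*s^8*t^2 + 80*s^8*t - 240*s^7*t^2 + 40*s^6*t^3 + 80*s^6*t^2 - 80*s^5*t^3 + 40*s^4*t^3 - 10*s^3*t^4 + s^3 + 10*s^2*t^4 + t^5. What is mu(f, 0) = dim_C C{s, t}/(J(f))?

8

The Hessian of f at 0 is [[0, 0], [0, 0]] with rank 0, so corank 2. A Groebner basis of the Jacobian ideal J(f) in C{s,t} is {t^4, s^2}; counting standard monomials gives mu = 8. Corank 2; j^3 = s^3 is a perfect cube, so E-series; the 5-jet and mu = 8 give E_8.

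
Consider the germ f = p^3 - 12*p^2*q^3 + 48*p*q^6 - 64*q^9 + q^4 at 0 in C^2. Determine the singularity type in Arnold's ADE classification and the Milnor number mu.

Type E6, Milnor number mu = 6.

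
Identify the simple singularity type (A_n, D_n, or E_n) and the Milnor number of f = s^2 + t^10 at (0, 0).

The Hessian of f at 0 has rank 1. Corank 1: A-series; mu = 9 gives A_9.

Type A9, Milnor number mu = 9.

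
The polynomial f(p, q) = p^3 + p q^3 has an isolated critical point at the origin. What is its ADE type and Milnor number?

Type E_{7}, Milnor number mu = 7.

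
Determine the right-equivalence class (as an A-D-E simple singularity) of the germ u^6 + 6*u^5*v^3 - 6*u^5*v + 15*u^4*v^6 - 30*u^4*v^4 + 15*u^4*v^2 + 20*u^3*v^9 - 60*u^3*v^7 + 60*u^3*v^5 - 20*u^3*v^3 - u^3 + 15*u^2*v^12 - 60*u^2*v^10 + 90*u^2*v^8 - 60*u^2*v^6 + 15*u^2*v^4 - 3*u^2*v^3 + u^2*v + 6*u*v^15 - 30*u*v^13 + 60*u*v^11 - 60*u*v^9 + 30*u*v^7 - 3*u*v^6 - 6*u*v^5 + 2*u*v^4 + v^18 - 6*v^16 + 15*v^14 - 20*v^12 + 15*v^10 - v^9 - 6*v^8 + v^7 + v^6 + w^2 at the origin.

The Hessian of f at 0 is [[0, 0, 0], [0, 0, 0], [0, 0, 2]] with rank 1, so corank 2. A Groebner basis of the Jacobian ideal J(f) in C{u,v,w} is {-u^2 + u*v + v^4, u^3, u^2*v, -u^2/6 + u*v^2, w}; counting standard monomials gives mu = 7. Corank 2; j^3 = -u^2*(u - v) has shape L^2 M (L != M), so D-series; mu = 7 gives D_7.

D_{7}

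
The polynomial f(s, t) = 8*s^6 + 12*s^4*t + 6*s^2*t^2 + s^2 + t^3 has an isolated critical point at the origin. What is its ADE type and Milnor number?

The Hessian of f at 0 has rank 1. Corank 1: A-series; mu = 2 gives A_2.

Type A2, Milnor number mu = 2.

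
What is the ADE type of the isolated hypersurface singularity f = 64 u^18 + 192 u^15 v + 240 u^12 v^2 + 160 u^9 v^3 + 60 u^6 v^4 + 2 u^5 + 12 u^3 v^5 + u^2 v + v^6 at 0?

The Hessian of f at 0 is [[0, 0], [0, 0]] with rank 0, so corank 2. A Groebner basis of the Jacobian ideal J(f) in C{u,v} is {u^2/6 + v^5, u^3, u*v}; counting standard monomials gives mu = 7. Corank 2; j^3 = u^2*v has shape L^2 M (L != M), so D-series; mu = 7 gives D_7.

D7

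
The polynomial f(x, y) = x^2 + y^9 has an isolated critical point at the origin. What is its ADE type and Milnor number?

Type A_8, Milnor number mu = 8.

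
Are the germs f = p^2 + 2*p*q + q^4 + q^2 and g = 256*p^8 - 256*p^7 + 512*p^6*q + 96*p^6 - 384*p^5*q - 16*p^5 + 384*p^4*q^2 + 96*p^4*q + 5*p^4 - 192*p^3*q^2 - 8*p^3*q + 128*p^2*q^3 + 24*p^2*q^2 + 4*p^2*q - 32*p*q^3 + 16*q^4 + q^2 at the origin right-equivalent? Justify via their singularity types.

Yes.

The Hessian of f at 0 is [[2, 2], [2, 2]] with rank 1, so corank 1. A Groebner basis of the Jacobian ideal J(f) in C{p,q} is {q^3, p + q}; counting standard monomials gives mu = 3. Corank 1: A-series; mu = 3 gives A_3. The Hessian of g at 0 is [[0, 0], [0, 2]] with rank 1, so corank 1. A Groebner basis of the Jacobian ideal J(g) in C{p,q} is {p^2 + q/2, p*q, q^2}; counting standard monomials gives mu = 3. Corank 1: A-series; mu = 3 gives A_3. Both have type A_3, hence right-equivalent.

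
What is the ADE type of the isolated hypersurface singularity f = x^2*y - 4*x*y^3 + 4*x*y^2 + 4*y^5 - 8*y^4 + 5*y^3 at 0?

The Hessian of f at 0 has rank 0. Corank 2; j^3 = y*(x^2 + 4*x*y + 5*y^2) splits into three distinct lines over C (the quadratic factor has nonzero discriminant), so D_4.

D4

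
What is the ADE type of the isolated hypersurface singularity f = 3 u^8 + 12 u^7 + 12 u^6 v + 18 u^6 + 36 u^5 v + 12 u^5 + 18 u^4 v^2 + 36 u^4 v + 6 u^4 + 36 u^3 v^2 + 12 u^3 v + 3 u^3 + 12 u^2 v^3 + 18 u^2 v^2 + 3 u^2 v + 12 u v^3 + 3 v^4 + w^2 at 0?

D_5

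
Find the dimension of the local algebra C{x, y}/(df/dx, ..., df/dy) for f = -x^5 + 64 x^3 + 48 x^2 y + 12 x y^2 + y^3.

The Hessian of f at 0 is [[0, 0], [0, 0]] with rank 0, so corank 2. A Groebner basis of the Jacobian ideal J(f) in C{x,y} is {y^5, x*y^3 + 3*y^4/16, x^2 + x*y/2 + y^2/16}; counting standard monomials gives mu = 8. Corank 2; j^3 = (4*x + y)^3 is a perfect cube, so E-series; the 5-jet and mu = 8 give E_8.

8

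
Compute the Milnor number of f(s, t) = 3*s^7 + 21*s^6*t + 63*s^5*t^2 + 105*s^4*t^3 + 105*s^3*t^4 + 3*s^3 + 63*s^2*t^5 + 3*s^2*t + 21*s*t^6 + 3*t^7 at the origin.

8

The Hessian of f at 0 is [[0, 0], [0, 0]] with rank 0, so corank 2. A Groebner basis of the Jacobian ideal J(f) in C{s,t} is {-s*t/7 + t^6, s*t^2, s^2 + s*t}; counting standard monomials gives mu = 8. Corank 2; j^3 = 3*s^2*(s + t) has shape L^2 M (L != M), so D-series; mu = 8 gives D_8.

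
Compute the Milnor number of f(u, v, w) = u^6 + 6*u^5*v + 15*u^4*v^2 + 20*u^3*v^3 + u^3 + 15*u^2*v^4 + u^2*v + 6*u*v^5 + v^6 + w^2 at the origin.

The Hessian of f at 0 has rank 1. Corank 2; j^3 = u^2*(u + v) has shape L^2 M (L != M), so D-series; mu = 7 gives D_7.

7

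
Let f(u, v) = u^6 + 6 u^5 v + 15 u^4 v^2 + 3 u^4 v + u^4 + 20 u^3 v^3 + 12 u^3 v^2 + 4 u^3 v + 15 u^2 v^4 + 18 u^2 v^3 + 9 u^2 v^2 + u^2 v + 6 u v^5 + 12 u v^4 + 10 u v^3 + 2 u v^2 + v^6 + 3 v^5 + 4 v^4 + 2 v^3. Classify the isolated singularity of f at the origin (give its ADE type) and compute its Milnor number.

The Hessian of f at 0 is [[0, 0], [0, 0]] with rank 0, so corank 2. A Groebner basis of the Jacobian ideal J(f) in C{u,v} is {v^3, u^2 + 2*v^2, u*v + v^2}; counting standard monomials gives mu = 4. Corank 2; j^3 = v*(u^2 + 2*u*v + 2*v^2) splits into three distinct lines over C (the quadratic factor has nonzero discriminant), so D_4.

Type D_{4}, Milnor number mu = 4.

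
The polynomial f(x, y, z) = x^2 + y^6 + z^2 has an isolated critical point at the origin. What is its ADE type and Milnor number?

The Hessian of f at 0 has rank 2. Corank 1: A-series; mu = 5 gives A_5.

Type A5, Milnor number mu = 5.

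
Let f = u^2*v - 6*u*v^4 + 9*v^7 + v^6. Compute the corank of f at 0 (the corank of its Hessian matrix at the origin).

2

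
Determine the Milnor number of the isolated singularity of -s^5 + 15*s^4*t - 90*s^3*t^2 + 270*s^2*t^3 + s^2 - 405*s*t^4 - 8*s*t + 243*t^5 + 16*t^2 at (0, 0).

The Hessian of f at 0 is [[2, -8], [-8, 32]] with rank 1, so corank 1. A Groebner basis of the Jacobian ideal J(f) in C{s,t} is {t^4, s - 4*t}; counting standard monomials gives mu = 4. Corank 1: A-series; mu = 4 gives A_4.

4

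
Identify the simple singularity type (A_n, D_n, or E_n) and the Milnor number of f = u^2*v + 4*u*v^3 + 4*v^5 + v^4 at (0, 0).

The Hessian of f at 0 is [[0, 0], [0, 0]] with rank 0, so corank 2. A Groebner basis of the Jacobian ideal J(f) in C{u,v} is {u*v^2, u*v/2 + v^3, u^2 - 2*u*v}; counting standard monomials gives mu = 5. Corank 2; j^3 = u^2*v has shape L^2 M (L != M), so D-series; mu = 5 gives D_5.

Type D_5, Milnor number mu = 5.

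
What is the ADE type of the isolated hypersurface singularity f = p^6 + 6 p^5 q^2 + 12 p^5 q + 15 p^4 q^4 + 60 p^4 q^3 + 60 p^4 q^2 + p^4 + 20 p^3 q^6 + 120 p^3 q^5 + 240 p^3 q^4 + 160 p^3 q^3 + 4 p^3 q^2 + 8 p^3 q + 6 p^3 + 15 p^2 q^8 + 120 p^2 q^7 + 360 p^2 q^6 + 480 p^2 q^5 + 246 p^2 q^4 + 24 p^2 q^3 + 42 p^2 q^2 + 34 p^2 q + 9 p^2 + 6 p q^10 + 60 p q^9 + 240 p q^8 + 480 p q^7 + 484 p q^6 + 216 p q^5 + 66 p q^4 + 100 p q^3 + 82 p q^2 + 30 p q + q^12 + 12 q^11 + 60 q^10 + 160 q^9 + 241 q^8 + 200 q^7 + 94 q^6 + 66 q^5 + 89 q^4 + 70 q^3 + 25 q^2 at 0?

A5

The Hessian of f at 0 is [[18, 30], [30, 50]] with rank 1, so corank 1. A Groebner basis of the Jacobian ideal J(f) in C{p,q} is {p*q^2 - 729*p*q/136 - 32157*p/68 - 67911*q^2/136 - 53595*q/68, 135*p*q/136 + 243*p/68 + q^3 + 729*q^2/136 + 405*q/68, p^2 + 122*p*q/17 + 8232*p/17 + 8693*q^2/17 + 13720*q/17}; counting standard monomials gives mu = 5. Corank 1: A-series; mu = 5 gives A_5.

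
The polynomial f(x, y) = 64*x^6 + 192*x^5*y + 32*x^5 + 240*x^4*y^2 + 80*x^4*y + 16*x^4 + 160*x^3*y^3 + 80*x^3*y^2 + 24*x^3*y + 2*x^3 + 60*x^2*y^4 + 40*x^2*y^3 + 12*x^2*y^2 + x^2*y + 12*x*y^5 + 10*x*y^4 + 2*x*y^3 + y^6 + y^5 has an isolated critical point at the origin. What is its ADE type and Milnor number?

Type D_{7}, Milnor number mu = 7.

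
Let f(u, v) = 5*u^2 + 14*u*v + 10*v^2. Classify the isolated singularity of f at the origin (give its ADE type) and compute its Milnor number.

Type A_1, Milnor number mu = 1.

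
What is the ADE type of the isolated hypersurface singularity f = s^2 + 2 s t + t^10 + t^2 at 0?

The Hessian of f at 0 is [[2, 2], [2, 2]] with rank 1, so corank 1. A Groebner basis of the Jacobian ideal J(f) in C{s,t} is {t^9, s + t}; counting standard monomials gives mu = 9. Corank 1: A-series; mu = 9 gives A_9.

A9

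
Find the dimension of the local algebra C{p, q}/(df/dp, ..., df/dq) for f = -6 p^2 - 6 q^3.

2

The Hessian of f at 0 is [[-12, 0], [0, 0]] with rank 1, so corank 1. A Groebner basis of the Jacobian ideal J(f) in C{p,q} is {q^2, p}; counting standard monomials gives mu = 2. Corank 1: A-series; mu = 2 gives A_2.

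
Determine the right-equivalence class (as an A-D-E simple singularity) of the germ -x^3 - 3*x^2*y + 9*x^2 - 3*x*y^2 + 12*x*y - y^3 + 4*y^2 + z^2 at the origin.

A_2

The Hessian of f at 0 has rank 2. Corank 1: A-series; mu = 2 gives A_2.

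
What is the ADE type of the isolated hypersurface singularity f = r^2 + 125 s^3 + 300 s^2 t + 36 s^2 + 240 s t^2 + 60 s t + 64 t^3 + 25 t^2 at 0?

The Hessian of f at 0 has rank 2. Corank 1: A-series; mu = 2 gives A_2.

A_2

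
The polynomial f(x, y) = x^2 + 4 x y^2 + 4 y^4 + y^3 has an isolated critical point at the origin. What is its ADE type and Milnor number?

Type A_{2}, Milnor number mu = 2.

The Hessian of f at 0 is [[2, 0], [0, 0]] with rank 1, so corank 1. A Groebner basis of the Jacobian ideal J(f) in C{x,y} is {y^2, x}; counting standard monomials gives mu = 2. Corank 1: A-series; mu = 2 gives A_2.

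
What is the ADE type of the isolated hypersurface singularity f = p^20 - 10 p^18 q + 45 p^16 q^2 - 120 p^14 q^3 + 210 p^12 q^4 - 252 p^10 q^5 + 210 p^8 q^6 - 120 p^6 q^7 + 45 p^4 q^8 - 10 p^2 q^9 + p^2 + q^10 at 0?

A_{9}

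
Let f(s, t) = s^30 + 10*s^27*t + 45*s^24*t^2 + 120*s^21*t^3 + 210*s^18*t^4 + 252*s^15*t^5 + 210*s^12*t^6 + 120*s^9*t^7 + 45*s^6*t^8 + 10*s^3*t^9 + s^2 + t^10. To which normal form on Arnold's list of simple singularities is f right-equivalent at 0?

A9

The Hessian of f at 0 has rank 1. Corank 1: A-series; mu = 9 gives A_9.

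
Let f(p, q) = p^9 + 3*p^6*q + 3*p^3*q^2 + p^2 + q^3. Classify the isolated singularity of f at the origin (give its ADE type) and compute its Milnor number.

Type A2, Milnor number mu = 2.

The Hessian of f at 0 has rank 1. Corank 1: A-series; mu = 2 gives A_2.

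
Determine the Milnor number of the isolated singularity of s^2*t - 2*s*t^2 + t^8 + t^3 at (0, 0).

9

The Hessian of f at 0 is [[0, 0], [0, 0]] with rank 0, so corank 2. A Groebner basis of the Jacobian ideal J(f) in C{s,t} is {s^2/8 + t^7 - t^2/8, s^3 - t^3, s*t - t^2}; counting standard monomials gives mu = 9. Corank 2; j^3 = t*(s - t)^2 has shape L^2 M (L != M), so D-series; mu = 9 gives D_9.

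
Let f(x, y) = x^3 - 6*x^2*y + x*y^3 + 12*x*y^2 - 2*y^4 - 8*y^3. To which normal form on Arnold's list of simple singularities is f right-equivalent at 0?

The Hessian of f at 0 has rank 0. Corank 2; j^3 = (x - 2*y)^3 is a perfect cube, so E-series; the 4-jet and mu = 7 give E_7.

E_7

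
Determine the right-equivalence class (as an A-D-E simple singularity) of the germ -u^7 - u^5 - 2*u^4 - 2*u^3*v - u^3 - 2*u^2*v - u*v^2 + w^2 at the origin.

The Hessian of f at 0 has rank 1. Corank 2; j^3 = -u*(u + v)^2 has shape L^2 M (L != M), so D-series; mu = 8 gives D_8.

D_{8}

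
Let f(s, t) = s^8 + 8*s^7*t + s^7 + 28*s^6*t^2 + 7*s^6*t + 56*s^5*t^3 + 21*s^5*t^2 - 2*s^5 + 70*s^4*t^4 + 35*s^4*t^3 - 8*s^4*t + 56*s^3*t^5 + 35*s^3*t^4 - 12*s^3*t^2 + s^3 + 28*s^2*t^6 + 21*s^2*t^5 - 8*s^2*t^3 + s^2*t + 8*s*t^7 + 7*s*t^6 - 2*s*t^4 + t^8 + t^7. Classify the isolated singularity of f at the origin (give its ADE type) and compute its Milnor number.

Type D9, Milnor number mu = 9.

The Hessian of f at 0 has rank 0. Corank 2; j^3 = s^2*(s + t) has shape L^2 M (L != M), so D-series; mu = 9 gives D_9.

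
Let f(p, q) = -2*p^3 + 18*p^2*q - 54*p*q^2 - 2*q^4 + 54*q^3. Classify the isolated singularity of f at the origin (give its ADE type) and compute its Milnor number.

The Hessian of f at 0 has rank 0. Corank 2; j^3 = -2*(p - 3*q)^3 is a perfect cube, so E-series; the 4-jet and mu = 6 give E_6.

Type E6, Milnor number mu = 6.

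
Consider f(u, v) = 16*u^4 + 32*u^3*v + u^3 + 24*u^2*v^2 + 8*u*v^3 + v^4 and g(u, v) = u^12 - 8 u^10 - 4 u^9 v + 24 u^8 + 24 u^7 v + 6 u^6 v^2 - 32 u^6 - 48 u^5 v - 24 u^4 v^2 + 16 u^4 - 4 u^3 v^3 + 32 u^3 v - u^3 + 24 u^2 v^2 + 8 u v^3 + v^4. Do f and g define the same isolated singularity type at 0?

Yes.

The Hessian of f at 0 is [[0, 0], [0, 0]] with rank 0, so corank 2. A Groebner basis of the Jacobian ideal J(f) in C{u,v} is {v^4, u*v^2 + v^3/6, u^2}; counting standard monomials gives mu = 6. Corank 2; j^3 = u^3 is a perfect cube, so E-series; the 4-jet and mu = 6 give E_6. The Hessian of g at 0 is [[0, 0], [0, 0]] with rank 0, so corank 2. A Groebner basis of the Jacobian ideal J(g) in C{u,v} is {v^4, u*v^2 + v^3/6, u^2}; counting standard monomials gives mu = 6. Corank 2; j^3 = -u^3 is a perfect cube, so E-series; the 4-jet and mu = 6 give E_6. Both have type E_6, hence right-equivalent.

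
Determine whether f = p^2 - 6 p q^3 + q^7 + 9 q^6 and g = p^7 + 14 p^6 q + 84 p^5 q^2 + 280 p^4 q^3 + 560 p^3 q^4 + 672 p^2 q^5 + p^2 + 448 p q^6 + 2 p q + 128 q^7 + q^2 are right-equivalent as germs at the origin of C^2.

Yes.

The Hessian of f at 0 is [[2, 0], [0, 0]] with rank 1, so corank 1. A Groebner basis of the Jacobian ideal J(f) in C{p,q} is {-p/3 + q^3, p^2}; counting standard monomials gives mu = 6. Corank 1: A-series; mu = 6 gives A_6. The Hessian of g at 0 is [[2, 2], [2, 2]] with rank 1, so corank 1. A Groebner basis of the Jacobian ideal J(g) in C{p,q} is {q^6, p + q}; counting standard monomials gives mu = 6. Corank 1: A-series; mu = 6 gives A_6. Both have type A_6, hence right-equivalent.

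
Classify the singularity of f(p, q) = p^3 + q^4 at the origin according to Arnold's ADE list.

The Hessian of f at 0 is [[0, 0], [0, 0]] with rank 0, so corank 2. A Groebner basis of the Jacobian ideal J(f) in C{p,q} is {q^3, p^2}; counting standard monomials gives mu = 6. Corank 2; j^3 = p^3 is a perfect cube, so E-series; the 4-jet and mu = 6 give E_6.

E6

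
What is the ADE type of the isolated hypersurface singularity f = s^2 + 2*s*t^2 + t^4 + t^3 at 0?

A_2

The Hessian of f at 0 has rank 1. Corank 1: A-series; mu = 2 gives A_2.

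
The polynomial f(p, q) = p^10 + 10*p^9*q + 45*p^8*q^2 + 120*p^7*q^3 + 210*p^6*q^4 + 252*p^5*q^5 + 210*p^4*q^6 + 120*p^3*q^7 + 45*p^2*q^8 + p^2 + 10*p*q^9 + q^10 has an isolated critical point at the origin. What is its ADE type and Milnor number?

Type A_{9}, Milnor number mu = 9.

The Hessian of f at 0 is [[2, 0], [0, 0]] with rank 1, so corank 1. A Groebner basis of the Jacobian ideal J(f) in C{p,q} is {q^9, p}; counting standard monomials gives mu = 9. Corank 1: A-series; mu = 9 gives A_9.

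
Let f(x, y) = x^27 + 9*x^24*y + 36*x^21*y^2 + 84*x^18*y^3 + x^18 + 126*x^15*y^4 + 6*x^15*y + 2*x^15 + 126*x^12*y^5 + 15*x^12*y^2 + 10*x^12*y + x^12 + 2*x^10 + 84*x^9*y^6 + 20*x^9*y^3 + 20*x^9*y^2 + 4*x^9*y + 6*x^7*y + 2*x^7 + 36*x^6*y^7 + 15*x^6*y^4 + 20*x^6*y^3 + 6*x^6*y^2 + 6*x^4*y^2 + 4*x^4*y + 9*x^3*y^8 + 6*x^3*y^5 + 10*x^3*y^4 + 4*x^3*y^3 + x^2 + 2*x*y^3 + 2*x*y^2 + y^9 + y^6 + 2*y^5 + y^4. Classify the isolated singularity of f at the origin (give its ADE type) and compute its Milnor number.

Type A8, Milnor number mu = 8.

The Hessian of f at 0 has rank 1. Corank 1: A-series; mu = 8 gives A_8.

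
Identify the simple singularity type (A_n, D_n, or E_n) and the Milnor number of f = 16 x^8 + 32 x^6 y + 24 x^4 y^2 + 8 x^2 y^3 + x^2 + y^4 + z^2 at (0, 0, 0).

Type A_{3}, Milnor number mu = 3.

The Hessian of f at 0 has rank 2. Corank 1: A-series; mu = 3 gives A_3.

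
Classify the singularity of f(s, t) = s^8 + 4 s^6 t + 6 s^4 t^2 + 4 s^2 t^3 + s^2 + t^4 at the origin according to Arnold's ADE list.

A3

The Hessian of f at 0 has rank 1. Corank 1: A-series; mu = 3 gives A_3.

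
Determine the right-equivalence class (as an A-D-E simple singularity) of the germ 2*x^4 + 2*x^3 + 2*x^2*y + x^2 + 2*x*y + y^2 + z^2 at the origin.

A_{3}

The Hessian of f at 0 is [[2, 2, 0], [2, 2, 0], [0, 0, 2]] with rank 2, so corank 1. A Groebner basis of the Jacobian ideal J(f) in C{x,y,z} is {x^2 + x + y, x*y - x - y, x + y^2 + y, z}; counting standard monomials gives mu = 3. Corank 1: A-series; mu = 3 gives A_3.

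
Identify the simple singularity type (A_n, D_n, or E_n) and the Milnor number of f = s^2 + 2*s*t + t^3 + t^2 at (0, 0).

The Hessian of f at 0 has rank 1. Corank 1: A-series; mu = 2 gives A_2.

Type A_{2}, Milnor number mu = 2.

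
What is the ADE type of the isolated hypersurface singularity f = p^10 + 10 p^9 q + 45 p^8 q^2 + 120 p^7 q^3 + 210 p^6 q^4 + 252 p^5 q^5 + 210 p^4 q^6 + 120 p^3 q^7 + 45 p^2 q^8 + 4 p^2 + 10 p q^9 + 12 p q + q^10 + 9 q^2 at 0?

The Hessian of f at 0 has rank 1. Corank 1: A-series; mu = 9 gives A_9.

A_{9}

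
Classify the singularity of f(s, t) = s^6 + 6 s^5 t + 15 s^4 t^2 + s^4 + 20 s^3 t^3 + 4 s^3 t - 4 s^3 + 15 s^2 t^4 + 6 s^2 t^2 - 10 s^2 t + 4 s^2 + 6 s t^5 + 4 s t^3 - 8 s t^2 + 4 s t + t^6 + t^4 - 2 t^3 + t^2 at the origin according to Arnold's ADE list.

A_5

The Hessian of f at 0 is [[8, 4], [4, 2]] with rank 1, so corank 1. A Groebner basis of the Jacobian ideal J(f) in C{s,t} is {s*t^2 + 28*s*t - 48*s + 20*t^2 - 24*t, -40*s*t + 64*s + t^3 - 28*t^2 + 32*t, s^2 + 2*s*t - 2*s + t^2 - t}; counting standard monomials gives mu = 5. Corank 1: A-series; mu = 5 gives A_5.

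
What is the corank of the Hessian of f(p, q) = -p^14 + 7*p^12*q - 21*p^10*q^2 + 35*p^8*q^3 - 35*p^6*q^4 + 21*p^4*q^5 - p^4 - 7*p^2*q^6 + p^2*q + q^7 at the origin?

2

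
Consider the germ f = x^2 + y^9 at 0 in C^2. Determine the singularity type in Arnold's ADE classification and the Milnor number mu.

The Hessian of f at 0 has rank 1. Corank 1: A-series; mu = 8 gives A_8.

Type A8, Milnor number mu = 8.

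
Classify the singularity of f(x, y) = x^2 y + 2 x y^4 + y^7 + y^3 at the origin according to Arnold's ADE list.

D4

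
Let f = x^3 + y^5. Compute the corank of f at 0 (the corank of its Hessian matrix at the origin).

2

Hessian at 0 has rank 0.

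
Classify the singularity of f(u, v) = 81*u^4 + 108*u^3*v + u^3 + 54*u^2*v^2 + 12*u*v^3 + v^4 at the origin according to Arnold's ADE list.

The Hessian of f at 0 has rank 0. Corank 2; j^3 = u^3 is a perfect cube, so E-series; the 4-jet and mu = 6 give E_6.

E_6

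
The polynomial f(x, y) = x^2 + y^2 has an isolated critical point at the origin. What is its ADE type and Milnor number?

Type A_{1}, Milnor number mu = 1.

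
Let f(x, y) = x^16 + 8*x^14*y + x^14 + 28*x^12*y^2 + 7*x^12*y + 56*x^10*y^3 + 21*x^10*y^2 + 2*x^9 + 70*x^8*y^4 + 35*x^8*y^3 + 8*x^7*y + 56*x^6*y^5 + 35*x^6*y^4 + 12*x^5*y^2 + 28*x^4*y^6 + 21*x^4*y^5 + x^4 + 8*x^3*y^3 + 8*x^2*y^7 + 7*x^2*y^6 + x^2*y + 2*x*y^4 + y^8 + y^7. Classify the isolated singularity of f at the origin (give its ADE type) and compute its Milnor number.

Type D_{9}, Milnor number mu = 9.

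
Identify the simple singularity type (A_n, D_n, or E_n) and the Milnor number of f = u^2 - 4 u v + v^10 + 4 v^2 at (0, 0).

The Hessian of f at 0 is [[2, -4], [-4, 8]] with rank 1, so corank 1. A Groebner basis of the Jacobian ideal J(f) in C{u,v} is {v^9, u - 2*v}; counting standard monomials gives mu = 9. Corank 1: A-series; mu = 9 gives A_9.

Type A_9, Milnor number mu = 9.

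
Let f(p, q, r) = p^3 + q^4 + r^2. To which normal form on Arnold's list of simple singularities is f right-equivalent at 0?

The Hessian of f at 0 has rank 1. Corank 2; j^3 = p^3 is a perfect cube, so E-series; the 4-jet and mu = 6 give E_6.

E6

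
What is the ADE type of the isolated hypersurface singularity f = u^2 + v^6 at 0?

A_{5}

The Hessian of f at 0 is [[2, 0], [0, 0]] with rank 1, so corank 1. A Groebner basis of the Jacobian ideal J(f) in C{u,v} is {v^5, u}; counting standard monomials gives mu = 5. Corank 1: A-series; mu = 5 gives A_5.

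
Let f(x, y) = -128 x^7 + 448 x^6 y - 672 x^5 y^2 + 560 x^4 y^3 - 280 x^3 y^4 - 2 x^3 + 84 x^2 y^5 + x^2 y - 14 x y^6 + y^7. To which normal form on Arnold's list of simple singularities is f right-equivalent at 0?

The Hessian of f at 0 has rank 0. Corank 2; j^3 = -x^2*(2*x - y) has shape L^2 M (L != M), so D-series; mu = 8 gives D_8.

D_{8}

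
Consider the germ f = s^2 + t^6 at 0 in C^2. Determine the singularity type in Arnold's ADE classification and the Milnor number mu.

Type A_5, Milnor number mu = 5.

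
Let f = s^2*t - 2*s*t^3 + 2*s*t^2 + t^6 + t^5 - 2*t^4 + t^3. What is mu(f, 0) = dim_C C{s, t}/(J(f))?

7

The Hessian of f at 0 is [[0, 0], [0, 0]] with rank 0, so corank 2. A Groebner basis of the Jacobian ideal J(f) in C{s,t} is {s^3 - s^2/2 - 5*s*t^2/2 - 5*s*t/2 - 2*t^2, s^2*t + s^2/6 + 11*s*t^2/6 + 7*s*t/6 + t^2, -s*t + t^3 - t^2}; counting standard monomials gives mu = 7. Corank 2; j^3 = t*(s + t)^2 has shape L^2 M (L != M), so D-series; mu = 7 gives D_7.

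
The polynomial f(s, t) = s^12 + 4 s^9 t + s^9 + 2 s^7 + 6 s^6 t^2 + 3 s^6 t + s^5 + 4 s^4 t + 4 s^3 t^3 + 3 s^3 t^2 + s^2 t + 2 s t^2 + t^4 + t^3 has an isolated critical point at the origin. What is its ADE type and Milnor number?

Type D5, Milnor number mu = 5.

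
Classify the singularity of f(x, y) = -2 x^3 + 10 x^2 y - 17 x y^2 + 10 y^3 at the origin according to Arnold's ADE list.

The Hessian of f at 0 is [[0, 0], [0, 0]] with rank 0, so corank 2. A Groebner basis of the Jacobian ideal J(f) in C{x,y} is {y^3, x^2 - 11*y^2/2, x*y - 5*y^2/2}; counting standard monomials gives mu = 4. Corank 2; j^3 = -(x - 2*y)*(2*x^2 - 6*x*y + 5*y^2) splits into three distinct lines over C (the quadratic factor has nonzero discriminant), so D_4.

D_4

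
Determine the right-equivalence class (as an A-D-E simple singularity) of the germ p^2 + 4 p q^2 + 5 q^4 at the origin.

A_3

The Hessian of f at 0 is [[2, 0], [0, 0]] with rank 1, so corank 1. A Groebner basis of the Jacobian ideal J(f) in C{p,q} is {p^2, p*q, p/2 + q^2}; counting standard monomials gives mu = 3. Corank 1: A-series; mu = 3 gives A_3.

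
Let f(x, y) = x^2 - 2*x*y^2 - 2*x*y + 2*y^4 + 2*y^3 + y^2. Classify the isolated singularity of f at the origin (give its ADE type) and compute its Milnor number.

The Hessian of f at 0 has rank 1. Corank 1: A-series; mu = 3 gives A_3.

Type A3, Milnor number mu = 3.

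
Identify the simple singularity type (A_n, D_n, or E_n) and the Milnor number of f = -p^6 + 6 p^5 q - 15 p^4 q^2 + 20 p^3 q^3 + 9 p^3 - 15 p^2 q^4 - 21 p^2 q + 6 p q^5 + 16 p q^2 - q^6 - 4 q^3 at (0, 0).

The Hessian of f at 0 is [[0, 0], [0, 0]] with rank 0, so corank 2. A Groebner basis of the Jacobian ideal J(f) in C{p,q} is {243*p*q/2 + q^5 - 81*q^2, p*q^2 - 2*q^3/3, p^2 - 5*p*q/3 + 2*q^2/3}; counting standard monomials gives mu = 7. Corank 2; j^3 = (p - q)*(3*p - 2*q)^2 has shape L^2 M (L != M), so D-series; mu = 7 gives D_7.

Type D7, Milnor number mu = 7.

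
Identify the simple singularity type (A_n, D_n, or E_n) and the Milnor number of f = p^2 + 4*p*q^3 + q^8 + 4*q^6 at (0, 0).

The Hessian of f at 0 is [[2, 0], [0, 0]] with rank 1, so corank 1. A Groebner basis of the Jacobian ideal J(f) in C{p,q} is {p^3, p^2*q, p/2 + q^3}; counting standard monomials gives mu = 7. Corank 1: A-series; mu = 7 gives A_7.

Type A7, Milnor number mu = 7.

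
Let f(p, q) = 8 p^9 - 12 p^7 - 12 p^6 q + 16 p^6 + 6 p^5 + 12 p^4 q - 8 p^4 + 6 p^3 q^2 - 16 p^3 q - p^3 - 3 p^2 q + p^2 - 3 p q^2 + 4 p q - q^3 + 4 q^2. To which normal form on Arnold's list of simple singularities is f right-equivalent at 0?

The Hessian of f at 0 is [[2, 4], [4, 8]] with rank 1, so corank 1. A Groebner basis of the Jacobian ideal J(f) in C{p,q} is {q^2, p + 2*q}; counting standard monomials gives mu = 2. Corank 1: A-series; mu = 2 gives A_2.

A_2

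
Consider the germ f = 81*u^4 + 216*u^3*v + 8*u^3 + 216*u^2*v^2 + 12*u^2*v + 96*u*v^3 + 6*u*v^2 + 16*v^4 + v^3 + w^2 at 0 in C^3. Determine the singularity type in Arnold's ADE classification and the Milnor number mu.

The Hessian of f at 0 is [[0, 0, 0], [0, 0, 0], [0, 0, 2]] with rank 1, so corank 2. A Groebner basis of the Jacobian ideal J(f) in C{u,v,w} is {v^4, u*v^2 + 5*v^3/9, u^2 + u*v + v^2/4, w}; counting standard monomials gives mu = 6. Corank 2; j^3 = (2*u + v)^3 is a perfect cube, so E-series; the 4-jet and mu = 6 give E_6.

Type E_6, Milnor number mu = 6.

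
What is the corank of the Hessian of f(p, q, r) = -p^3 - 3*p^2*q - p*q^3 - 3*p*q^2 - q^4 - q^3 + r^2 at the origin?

Hessian at 0 has rank 1.

2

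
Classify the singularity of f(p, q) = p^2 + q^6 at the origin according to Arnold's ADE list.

A5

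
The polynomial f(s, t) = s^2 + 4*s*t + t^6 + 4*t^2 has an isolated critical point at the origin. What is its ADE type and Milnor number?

Type A_5, Milnor number mu = 5.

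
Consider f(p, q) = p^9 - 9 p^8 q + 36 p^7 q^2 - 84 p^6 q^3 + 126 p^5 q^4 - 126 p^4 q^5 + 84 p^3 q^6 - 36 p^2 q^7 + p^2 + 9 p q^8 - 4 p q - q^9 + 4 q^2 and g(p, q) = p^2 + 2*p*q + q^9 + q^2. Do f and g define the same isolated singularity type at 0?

The Hessian of f at 0 is [[2, -4], [-4, 8]] with rank 1, so corank 1. A Groebner basis of the Jacobian ideal J(f) in C{p,q} is {q^8, p - 2*q}; counting standard monomials gives mu = 8. Corank 1: A-series; mu = 8 gives A_8. The Hessian of g at 0 is [[2, 2], [2, 2]] with rank 1, so corank 1. A Groebner basis of the Jacobian ideal J(g) in C{p,q} is {q^8, p + q}; counting standard monomials gives mu = 8. Corank 1: A-series; mu = 8 gives A_8. Both have type A_8, hence right-equivalent.

Yes.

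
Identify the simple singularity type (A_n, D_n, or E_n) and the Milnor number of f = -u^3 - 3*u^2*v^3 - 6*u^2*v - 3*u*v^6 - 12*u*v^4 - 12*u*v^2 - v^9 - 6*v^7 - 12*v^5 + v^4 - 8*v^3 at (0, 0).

Type E6, Milnor number mu = 6.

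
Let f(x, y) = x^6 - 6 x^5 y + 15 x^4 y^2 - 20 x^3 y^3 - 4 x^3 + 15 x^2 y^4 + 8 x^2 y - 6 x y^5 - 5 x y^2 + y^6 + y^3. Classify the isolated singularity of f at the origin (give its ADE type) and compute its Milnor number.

The Hessian of f at 0 has rank 0. Corank 2; j^3 = -(x - y)*(2*x - y)^2 has shape L^2 M (L != M), so D-series; mu = 7 gives D_7.

Type D_{7}, Milnor number mu = 7.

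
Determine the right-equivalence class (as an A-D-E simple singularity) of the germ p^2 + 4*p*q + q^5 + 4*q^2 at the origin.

The Hessian of f at 0 is [[2, 4], [4, 8]] with rank 1, so corank 1. A Groebner basis of the Jacobian ideal J(f) in C{p,q} is {q^4, p + 2*q}; counting standard monomials gives mu = 4. Corank 1: A-series; mu = 4 gives A_4.

A_4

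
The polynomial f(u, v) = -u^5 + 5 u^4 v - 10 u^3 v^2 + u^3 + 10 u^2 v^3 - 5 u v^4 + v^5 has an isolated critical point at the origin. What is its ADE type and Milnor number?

The Hessian of f at 0 has rank 0. Corank 2; j^3 = u^3 is a perfect cube, so E-series; the 5-jet and mu = 8 give E_8.

Type E_{8}, Milnor number mu = 8.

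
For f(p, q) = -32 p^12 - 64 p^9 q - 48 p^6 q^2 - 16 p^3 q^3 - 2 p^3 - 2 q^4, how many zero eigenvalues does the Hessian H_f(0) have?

2

Hessian at 0 has rank 0.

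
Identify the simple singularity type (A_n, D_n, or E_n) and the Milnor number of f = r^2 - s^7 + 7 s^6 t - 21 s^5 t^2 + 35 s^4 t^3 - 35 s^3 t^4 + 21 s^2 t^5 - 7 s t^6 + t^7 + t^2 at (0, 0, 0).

Type A6, Milnor number mu = 6.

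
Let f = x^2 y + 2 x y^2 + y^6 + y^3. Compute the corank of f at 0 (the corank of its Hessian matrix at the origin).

The Hessian at 0 is [[0, 0], [0, 0]] of rank 0; hence corank 2.

2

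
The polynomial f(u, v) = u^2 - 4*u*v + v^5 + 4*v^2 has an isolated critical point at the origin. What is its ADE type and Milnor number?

The Hessian of f at 0 is [[2, -4], [-4, 8]] with rank 1, so corank 1. A Groebner basis of the Jacobian ideal J(f) in C{u,v} is {v^4, u - 2*v}; counting standard monomials gives mu = 4. Corank 1: A-series; mu = 4 gives A_4.

Type A_4, Milnor number mu = 4.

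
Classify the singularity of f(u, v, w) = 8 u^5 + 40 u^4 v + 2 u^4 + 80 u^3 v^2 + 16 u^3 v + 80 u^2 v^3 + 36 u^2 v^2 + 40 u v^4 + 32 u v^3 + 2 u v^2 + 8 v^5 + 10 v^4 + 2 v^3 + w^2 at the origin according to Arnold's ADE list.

D_{5}

The Hessian of f at 0 is [[0, 0, 0], [0, 0, 0], [0, 0, 2]] with rank 1, so corank 2. A Groebner basis of the Jacobian ideal J(f) in C{u,v,w} is {u^3 + v^2/4, v^3, u*v + v^2/2, w}; counting standard monomials gives mu = 5. Corank 2; j^3 = 2*v^2*(u + v) has shape L^2 M (L != M), so D-series; mu = 5 gives D_5.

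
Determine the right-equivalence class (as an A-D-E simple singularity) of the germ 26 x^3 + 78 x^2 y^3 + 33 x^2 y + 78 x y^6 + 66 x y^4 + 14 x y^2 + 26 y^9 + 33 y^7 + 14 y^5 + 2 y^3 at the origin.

D4

The Hessian of f at 0 is [[0, 0], [0, 0]] with rank 0, so corank 2. A Groebner basis of the Jacobian ideal J(f) in C{x,y} is {y^3, x^2 - 2*y^2/3, x*y + y^2}; counting standard monomials gives mu = 4. Corank 2; j^3 = (2*x + y)*(13*x^2 + 10*x*y + 2*y^2) splits into three distinct lines over C (the quadratic factor has nonzero discriminant), so D_4.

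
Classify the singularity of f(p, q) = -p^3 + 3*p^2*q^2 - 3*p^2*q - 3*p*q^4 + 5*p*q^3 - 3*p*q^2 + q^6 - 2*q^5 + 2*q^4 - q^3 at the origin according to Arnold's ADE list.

E_{7}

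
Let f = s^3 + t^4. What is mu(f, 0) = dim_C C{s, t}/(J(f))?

The Hessian of f at 0 is [[0, 0], [0, 0]] with rank 0, so corank 2. A Groebner basis of the Jacobian ideal J(f) in C{s,t} is {t^3, s^2}; counting standard monomials gives mu = 6. Corank 2; j^3 = s^3 is a perfect cube, so E-series; the 4-jet and mu = 6 give E_6.

6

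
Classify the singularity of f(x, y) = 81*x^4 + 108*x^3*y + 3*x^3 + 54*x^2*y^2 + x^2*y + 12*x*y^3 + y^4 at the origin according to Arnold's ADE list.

D5

The Hessian of f at 0 has rank 0. Corank 2; j^3 = x^2*(3*x + y) has shape L^2 M (L != M), so D-series; mu = 5 gives D_5.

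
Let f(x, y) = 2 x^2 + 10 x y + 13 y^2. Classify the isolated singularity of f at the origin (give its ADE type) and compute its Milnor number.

Type A_1, Milnor number mu = 1.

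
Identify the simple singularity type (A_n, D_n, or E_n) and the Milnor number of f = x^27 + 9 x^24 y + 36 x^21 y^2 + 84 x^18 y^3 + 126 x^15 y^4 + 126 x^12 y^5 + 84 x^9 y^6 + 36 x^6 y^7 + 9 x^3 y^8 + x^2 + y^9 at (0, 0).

Type A_8, Milnor number mu = 8.

The Hessian of f at 0 has rank 1. Corank 1: A-series; mu = 8 gives A_8.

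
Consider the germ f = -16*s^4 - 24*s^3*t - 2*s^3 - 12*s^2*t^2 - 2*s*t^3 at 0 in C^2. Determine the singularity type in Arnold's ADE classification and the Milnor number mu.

Type E7, Milnor number mu = 7.

The Hessian of f at 0 is [[0, 0], [0, 0]] with rank 0, so corank 2. A Groebner basis of the Jacobian ideal J(f) in C{s,t} is {3*s^2/4 + t^4 + t^3/4, s^3, s^2*t - s^2/4 - t^3/12, s^2 + s*t^2 + t^3/3}; counting standard monomials gives mu = 7. Corank 2; j^3 = -2*s^3 is a perfect cube, so E-series; the 4-jet and mu = 7 give E_7.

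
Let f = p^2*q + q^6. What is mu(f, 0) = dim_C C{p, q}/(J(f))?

7

The Hessian of f at 0 has rank 0. Corank 2; j^3 = p^2*q has shape L^2 M (L != M), so D-series; mu = 7 gives D_7.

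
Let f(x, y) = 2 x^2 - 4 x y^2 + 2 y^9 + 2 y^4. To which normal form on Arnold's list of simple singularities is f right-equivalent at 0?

A_8

The Hessian of f at 0 has rank 1. Corank 1: A-series; mu = 8 gives A_8.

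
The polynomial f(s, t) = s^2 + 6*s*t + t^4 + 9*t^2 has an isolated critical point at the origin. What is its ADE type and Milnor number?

Type A3, Milnor number mu = 3.

The Hessian of f at 0 is [[2, 6], [6, 18]] with rank 1, so corank 1. A Groebner basis of the Jacobian ideal J(f) in C{s,t} is {t^3, s + 3*t}; counting standard monomials gives mu = 3. Corank 1: A-series; mu = 3 gives A_3.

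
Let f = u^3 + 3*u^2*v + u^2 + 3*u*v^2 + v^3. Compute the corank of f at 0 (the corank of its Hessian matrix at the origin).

The Hessian at 0 is [[2, 0], [0, 0]] of rank 1; hence corank 1.

1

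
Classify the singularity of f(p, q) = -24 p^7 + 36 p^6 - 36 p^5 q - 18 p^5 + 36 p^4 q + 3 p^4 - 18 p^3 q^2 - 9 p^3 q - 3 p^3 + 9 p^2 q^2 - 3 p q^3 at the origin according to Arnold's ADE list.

The Hessian of f at 0 has rank 0. Corank 2; j^3 = -3*p^3 is a perfect cube, so E-series; the 4-jet and mu = 7 give E_7.

E_7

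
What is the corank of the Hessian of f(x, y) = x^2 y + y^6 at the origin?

2

Hessian at 0 has rank 0.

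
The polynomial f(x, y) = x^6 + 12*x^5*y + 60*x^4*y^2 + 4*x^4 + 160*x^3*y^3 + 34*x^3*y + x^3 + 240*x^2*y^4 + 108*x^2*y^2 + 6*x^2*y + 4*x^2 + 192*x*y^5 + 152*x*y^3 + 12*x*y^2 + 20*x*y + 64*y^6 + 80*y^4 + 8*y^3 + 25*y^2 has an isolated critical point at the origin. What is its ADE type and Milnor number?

The Hessian of f at 0 has rank 1. Corank 1: A-series; mu = 2 gives A_2.

Type A_2, Milnor number mu = 2.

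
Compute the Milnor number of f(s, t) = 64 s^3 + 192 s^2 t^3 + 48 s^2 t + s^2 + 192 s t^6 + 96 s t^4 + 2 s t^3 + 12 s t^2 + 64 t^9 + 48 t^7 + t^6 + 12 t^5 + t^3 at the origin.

2

The Hessian of f at 0 has rank 1. Corank 1: A-series; mu = 2 gives A_2.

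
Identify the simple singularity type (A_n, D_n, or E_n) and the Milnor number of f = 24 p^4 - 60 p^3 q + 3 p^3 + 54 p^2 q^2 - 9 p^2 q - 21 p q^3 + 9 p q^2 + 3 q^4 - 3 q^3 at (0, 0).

The Hessian of f at 0 has rank 0. Corank 2; j^3 = 3*(p - q)^3 is a perfect cube, so E-series; the 4-jet and mu = 7 give E_7.

Type E7, Milnor number mu = 7.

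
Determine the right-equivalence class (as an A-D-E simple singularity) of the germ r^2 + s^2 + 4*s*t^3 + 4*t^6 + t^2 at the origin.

A_1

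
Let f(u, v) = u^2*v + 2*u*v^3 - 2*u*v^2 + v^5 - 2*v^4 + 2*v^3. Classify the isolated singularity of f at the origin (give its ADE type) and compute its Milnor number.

The Hessian of f at 0 is [[0, 0], [0, 0]] with rank 0, so corank 2. A Groebner basis of the Jacobian ideal J(f) in C{u,v} is {v^3, u^2 + 2*v^2, u*v - v^2}; counting standard monomials gives mu = 4. Corank 2; j^3 = v*(u^2 - 2*u*v + 2*v^2) splits into three distinct lines over C (the quadratic factor has nonzero discriminant), so D_4.

Type D_4, Milnor number mu = 4.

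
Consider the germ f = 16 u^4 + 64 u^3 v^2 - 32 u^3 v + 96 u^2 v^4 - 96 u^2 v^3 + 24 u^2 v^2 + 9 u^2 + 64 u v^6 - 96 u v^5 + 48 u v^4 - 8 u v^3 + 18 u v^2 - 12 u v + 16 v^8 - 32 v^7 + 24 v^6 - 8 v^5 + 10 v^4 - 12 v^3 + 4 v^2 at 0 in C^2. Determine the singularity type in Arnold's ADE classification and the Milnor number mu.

Type A3, Milnor number mu = 3.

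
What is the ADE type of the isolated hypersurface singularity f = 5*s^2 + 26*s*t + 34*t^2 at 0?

A_1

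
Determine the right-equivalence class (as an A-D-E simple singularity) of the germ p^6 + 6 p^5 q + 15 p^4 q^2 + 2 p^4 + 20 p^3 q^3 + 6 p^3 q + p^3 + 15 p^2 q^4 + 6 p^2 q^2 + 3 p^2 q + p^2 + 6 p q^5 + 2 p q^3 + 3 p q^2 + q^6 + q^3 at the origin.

A2

The Hessian of f at 0 has rank 1. Corank 1: A-series; mu = 2 gives A_2.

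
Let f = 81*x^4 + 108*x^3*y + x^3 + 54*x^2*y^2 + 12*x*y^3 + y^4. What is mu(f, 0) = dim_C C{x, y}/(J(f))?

6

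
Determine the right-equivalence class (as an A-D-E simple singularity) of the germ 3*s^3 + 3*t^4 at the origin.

E_6

The Hessian of f at 0 is [[0, 0], [0, 0]] with rank 0, so corank 2. A Groebner basis of the Jacobian ideal J(f) in C{s,t} is {t^3, s^2}; counting standard monomials gives mu = 6. Corank 2; j^3 = 3*s^3 is a perfect cube, so E-series; the 4-jet and mu = 6 give E_6.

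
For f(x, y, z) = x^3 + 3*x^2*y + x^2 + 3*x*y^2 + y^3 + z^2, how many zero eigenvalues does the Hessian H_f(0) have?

Hessian at 0 has rank 2.

1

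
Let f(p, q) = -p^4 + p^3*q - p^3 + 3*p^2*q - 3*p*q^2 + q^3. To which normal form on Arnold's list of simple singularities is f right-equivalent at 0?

E_{7}

The Hessian of f at 0 has rank 0. Corank 2; j^3 = -(p - q)^3 is a perfect cube, so E-series; the 4-jet and mu = 7 give E_7.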